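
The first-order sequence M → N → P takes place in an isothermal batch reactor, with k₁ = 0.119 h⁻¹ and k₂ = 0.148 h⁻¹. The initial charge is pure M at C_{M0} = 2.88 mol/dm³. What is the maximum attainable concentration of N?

0.946 mol/dm³

Evaluating C_N at t_opt = ln(k₂/k₁)/(k₂−k₁) gives C_{N,max}/C_{M0} = (k₁/k₂)^[k₂/(k₂−k₁)].
= (0.119/0.148)^(0.148/(0.148−0.119)) = (0.8041)^(5.103) = 0.3286.
C_{N,max} = 0.3286×2.88 = 0.946 mol/dm³.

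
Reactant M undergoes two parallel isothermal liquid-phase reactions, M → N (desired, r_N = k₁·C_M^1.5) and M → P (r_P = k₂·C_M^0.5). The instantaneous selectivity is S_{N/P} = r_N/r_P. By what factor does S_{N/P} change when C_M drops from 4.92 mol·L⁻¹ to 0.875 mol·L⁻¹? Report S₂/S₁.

S_{N/P} = (k₁/k₂)·C_M, so S₂/S₁ = (C_{M,2}/C_{M,1}).
= 0.875/4.92 = 0.178.

0.178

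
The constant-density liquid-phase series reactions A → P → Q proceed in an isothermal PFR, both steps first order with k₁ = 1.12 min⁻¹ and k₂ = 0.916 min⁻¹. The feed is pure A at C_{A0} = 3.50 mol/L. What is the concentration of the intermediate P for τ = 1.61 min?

1.23 mol/L

Solving the coupled first-order balances gives C_P(τ) = [k₁/(k₂−k₁)]·C_{A0}·(e^(−k₁τ) − e^(−k₂τ)).
e^(−k₁τ) = e^(−1.12×1.61) = e^(−1.803) = 0.1648; e^(−k₂τ) = e^(−1.475) = 0.2288.
C_P = 1.12×3.50/(0.916−1.12) × (0.1648−0.2288) = (-19.22)×(-0.06406) = 1.231 mol/L.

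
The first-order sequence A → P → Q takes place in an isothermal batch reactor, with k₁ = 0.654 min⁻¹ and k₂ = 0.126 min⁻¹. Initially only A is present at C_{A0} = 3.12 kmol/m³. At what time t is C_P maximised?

For first-order series the maximum of C_P occurs at t_opt = ln(k₂/k₁)/(k₂−k₁).
= ln(0.126/0.654)/(0.126−0.654) = ln(0.1927)/-0.5280 = -1.647/-0.5280 = 3.12 min.

3.12 min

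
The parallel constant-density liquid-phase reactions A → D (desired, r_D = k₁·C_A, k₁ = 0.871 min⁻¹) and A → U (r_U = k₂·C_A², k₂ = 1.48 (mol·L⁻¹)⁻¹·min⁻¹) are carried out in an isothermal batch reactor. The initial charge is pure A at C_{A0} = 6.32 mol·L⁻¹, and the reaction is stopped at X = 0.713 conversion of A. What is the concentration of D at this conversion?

0.622 mol·L⁻¹

C_A = C_{A0}(1−X) = 1.814 mol·L⁻¹.
Along a PFR/batch, dC_D/dC_A = −r_D/(r_D+r_U) = −k₁/(k₁+k₂·C_A).
Integrating from C_{A0} to C_A: C_D = (0.871/1.48)·ln[(0.871+1.48·6.32)/(0.871+1.48·1.81)] = 0.5885·ln(10.22/3.555) = 0.6217 mol·L⁻¹.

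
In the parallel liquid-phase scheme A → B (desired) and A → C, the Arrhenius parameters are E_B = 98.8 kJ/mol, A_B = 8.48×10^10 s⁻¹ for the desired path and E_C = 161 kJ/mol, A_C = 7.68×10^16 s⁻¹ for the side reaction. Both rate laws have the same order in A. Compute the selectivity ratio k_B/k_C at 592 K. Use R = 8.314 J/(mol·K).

k_B/k_C = (A_B/A_C)·exp[−(E_B−E_C)/(RT)] = (A_B/A_C)·exp[(E_C−E_B)/(RT)].
(E_C−E_B)/(RT) = (161−98.8)×10³/(8.314×592) = 62200/4922 = 12.64.
k_B/k_C = (8.48×10^10/7.68×10^16)·exp(12.64) = 1.104×10^-6 × 3.079×10^5 = 0.340.

0.340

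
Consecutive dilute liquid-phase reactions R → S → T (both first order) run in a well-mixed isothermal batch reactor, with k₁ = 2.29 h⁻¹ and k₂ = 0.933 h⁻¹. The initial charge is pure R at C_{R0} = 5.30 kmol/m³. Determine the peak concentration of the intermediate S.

Evaluating C_S at t_opt = ln(k₂/k₁)/(k₂−k₁) gives C_{S,max}/C_{R0} = (k₁/k₂)^[k₂/(k₂−k₁)].
= (2.29/0.933)^(0.933/(0.933−2.29)) = (2.454)^(-0.6875) = 0.5394.
C_{S,max} = 0.5394×5.30 = 2.86 kmol/m³.

2.86 kmol/m³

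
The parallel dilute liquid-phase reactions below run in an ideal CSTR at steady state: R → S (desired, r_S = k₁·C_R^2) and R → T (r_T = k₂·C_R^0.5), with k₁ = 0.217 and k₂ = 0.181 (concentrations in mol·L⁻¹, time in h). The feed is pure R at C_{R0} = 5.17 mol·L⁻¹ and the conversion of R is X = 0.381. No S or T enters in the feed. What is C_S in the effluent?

1.72 mol·L⁻¹

Exit C_R = C_{R0}(1−X) = 5.17×0.619 = 3.200 mol·L⁻¹.
A CSTR operates uniformly at the exit composition, giving r_S = 2.222 and r_T = 0.3238 (each k·C_R^n at C_R = 3.200).
Fraction of consumed R going to S: r_S/(r_S+r_T) = 0.8728.
C_S = 0.8728·C_{R0}·X = 0.8728×5.17×0.381 = 1.72 mol·L⁻¹.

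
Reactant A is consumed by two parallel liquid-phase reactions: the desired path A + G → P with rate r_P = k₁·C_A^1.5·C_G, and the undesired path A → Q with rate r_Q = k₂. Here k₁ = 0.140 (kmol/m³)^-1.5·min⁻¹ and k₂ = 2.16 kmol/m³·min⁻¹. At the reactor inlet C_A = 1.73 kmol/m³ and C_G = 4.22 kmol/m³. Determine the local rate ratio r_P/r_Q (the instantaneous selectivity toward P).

S_{P/Q} = r_P/r_Q = (k₁·C_A^1.5·C_G)/(k₂) = (k₁/k₂)·C_A^1.5·C_G.
= (0.140×1.730^1.5×4.220) / (2.16) = 1.344/2.160 = 0.622.

0.622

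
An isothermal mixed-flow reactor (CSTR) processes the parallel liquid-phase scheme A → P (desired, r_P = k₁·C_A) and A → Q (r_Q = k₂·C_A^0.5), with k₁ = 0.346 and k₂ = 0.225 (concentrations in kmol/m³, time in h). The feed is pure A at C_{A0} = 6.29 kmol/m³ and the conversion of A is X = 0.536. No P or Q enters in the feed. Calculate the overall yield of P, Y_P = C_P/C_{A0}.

Exit C_A = C_{A0}(1−X) = 6.29×0.464 = 2.919 kmol/m³.
Rates in a CSTR are evaluated at the outlet concentration: r_P = 0.346×2.919 = 1.010, r_Q = 0.225×2.919^0.5 = 0.3844.
Fraction of consumed A going to P: r_P/(r_P+r_Q) = 0.7243.
C_P = 0.7243·C_{A0}·X = 0.7243×6.29×0.536 = 2.44 kmol/m³; Y_P = C_P/C_{A0} = 0.388.

0.388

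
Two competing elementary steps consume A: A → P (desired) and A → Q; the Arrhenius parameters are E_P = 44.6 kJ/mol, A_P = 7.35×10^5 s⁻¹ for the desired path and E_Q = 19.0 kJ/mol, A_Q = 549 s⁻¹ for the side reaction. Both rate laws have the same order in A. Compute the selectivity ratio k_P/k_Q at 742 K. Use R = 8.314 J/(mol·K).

With equal orders, S_{P/Q} = k_P/k_Q = (A_P/A_Q)·exp[(E_Q−E_P)/(RT)].
(E_Q−E_P)/(RT) = (19.0−44.6)×10³/(8.314×742) = -25600/6169 = -4.150.
k_P/k_Q = (7.35×10^5/549)·exp(-4.150) = 1339 × 0.01577 = 21.1.
Since E_P > E_Q, raising the temperature improves selectivity toward P.

21.1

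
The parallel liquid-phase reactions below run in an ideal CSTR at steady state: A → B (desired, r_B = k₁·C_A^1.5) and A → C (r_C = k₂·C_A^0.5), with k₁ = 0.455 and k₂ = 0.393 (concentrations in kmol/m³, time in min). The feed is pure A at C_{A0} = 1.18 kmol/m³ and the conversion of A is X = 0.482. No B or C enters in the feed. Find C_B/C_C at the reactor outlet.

Exit C_A = C_{A0}(1−X) = 1.18×0.518 = 0.6112 kmol/m³.
Rates in a CSTR are evaluated at the outlet concentration: r_B = 0.455×0.6112^1.5 = 0.2174, r_C = 0.393×0.6112^0.5 = 0.3073.
Overall selectivity = C_B/C_C = r_Bτ/(r_Cτ) = r_B/r_C = 0.708.

0.708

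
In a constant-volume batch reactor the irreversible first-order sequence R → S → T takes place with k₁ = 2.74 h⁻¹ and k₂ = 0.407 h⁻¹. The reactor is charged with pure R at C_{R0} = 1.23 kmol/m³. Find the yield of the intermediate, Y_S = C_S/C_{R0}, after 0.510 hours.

0.664

Solving the coupled first-order balances gives C_S(t) = [k₁/(k₂−k₁)]·C_{R0}·(e^(−k₁t) − e^(−k₂t)).
e^(−k₁t) = e^(−2.74×0.510) = e^(−1.397) = 0.2472; e^(−k₂t) = e^(−0.2076) = 0.8126.
C_S = 2.74×1.23/(0.407−2.74) × (0.2472−0.8126) = (-1.445)×(-0.5653) = 0.8166 kmol/m³.
Y_S = C_S/C_{R0} = 0.8166/1.23 = 0.664.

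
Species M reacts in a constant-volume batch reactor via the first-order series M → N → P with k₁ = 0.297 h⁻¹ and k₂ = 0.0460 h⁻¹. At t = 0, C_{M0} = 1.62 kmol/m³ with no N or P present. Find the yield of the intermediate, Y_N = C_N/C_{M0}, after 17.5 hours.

0.522

For first-order series with pure M initially, C_N(t) = k₁C_{M0}/(k₂−k₁)·(e^(−k₁t) − e^(−k₂t)).
e^(−k₁t) = e^(−0.297×17.5) = e^(−5.197) = 0.005530; e^(−k₂t) = e^(−0.8050) = 0.4471.
C_N = 0.297×1.62/(0.0460−0.297) × (0.005530−0.4471) = (-1.917)×(-0.4416) = 0.8464 kmol/m³.
Y_N = C_N/C_{M0} = 0.8464/1.62 = 0.522.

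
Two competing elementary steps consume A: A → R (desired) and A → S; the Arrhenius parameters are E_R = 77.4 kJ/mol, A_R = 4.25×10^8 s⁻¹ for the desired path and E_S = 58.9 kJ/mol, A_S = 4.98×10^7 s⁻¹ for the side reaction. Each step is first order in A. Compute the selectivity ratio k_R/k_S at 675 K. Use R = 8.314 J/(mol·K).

0.316

Since both paths have the same order in A, the concentration cancels and S_{R/S} = k_R/k_S = (A_R/A_S)·exp[(E_S−E_R)/(RT)].
(E_S−E_R)/(RT) = (58.9−77.4)×10³/(8.314×675) = -18500/5612 = -3.297.
k_R/k_S = (4.25×10^8/4.98×10^7)·exp(-3.297) = 8.534 × 0.03701 = 0.316.
Since E_R > E_S, raising the temperature improves selectivity toward R.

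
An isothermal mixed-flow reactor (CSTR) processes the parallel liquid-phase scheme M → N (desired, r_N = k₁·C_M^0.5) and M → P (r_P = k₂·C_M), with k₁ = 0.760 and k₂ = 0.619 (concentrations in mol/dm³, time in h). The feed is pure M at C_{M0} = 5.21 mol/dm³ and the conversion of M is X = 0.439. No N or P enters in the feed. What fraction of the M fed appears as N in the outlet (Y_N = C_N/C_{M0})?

Exit C_M = C_{M0}(1−X) = 5.21×0.561 = 2.923 mol/dm³.
Rates in a CSTR are evaluated at the outlet concentration: r_N = 0.760×2.923^0.5 = 1.299, r_P = 0.619×2.923 = 1.809.
Fraction of consumed M going to N: r_N/(r_N+r_P) = 0.4180.
C_N = 0.4180·C_{M0}·X = 0.4180×5.21×0.439 = 0.956 mol/dm³; Y_N = C_N/C_{M0} = 0.183.

0.183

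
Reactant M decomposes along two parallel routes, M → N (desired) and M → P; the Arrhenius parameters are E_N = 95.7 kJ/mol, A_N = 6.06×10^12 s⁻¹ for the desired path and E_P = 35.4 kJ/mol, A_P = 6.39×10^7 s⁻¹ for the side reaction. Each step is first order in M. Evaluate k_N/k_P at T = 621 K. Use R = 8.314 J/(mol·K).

0.803

Since both paths have the same order in M, the concentration cancels and S_{N/P} = k_N/k_P = (A_N/A_P)·exp[(E_P−E_N)/(RT)].
(E_P−E_N)/(RT) = (35.4−95.7)×10³/(8.314×621) = -60300/5163 = -11.68.
k_N/k_P = (6.06×10^12/6.39×10^7)·exp(-11.68) = 94836 × 8.468×10^-6 = 0.803.
Since E_N > E_P, raising the temperature improves selectivity toward N.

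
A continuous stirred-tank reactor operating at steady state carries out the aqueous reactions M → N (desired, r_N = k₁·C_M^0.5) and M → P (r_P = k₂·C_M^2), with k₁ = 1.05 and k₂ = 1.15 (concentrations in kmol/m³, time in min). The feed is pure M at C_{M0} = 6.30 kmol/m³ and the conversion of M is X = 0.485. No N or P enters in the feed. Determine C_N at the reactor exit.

0.413 kmol/m³

Exit C_M = C_{M0}(1−X) = 6.30×0.515 = 3.244 kmol/m³.
A CSTR operates uniformly at the exit composition, giving r_N = 1.891 and r_P = 12.11 (each k·C_M^n at C_M = 3.244).
Fraction of consumed M going to N: r_N/(r_N+r_P) = 0.1351.
C_N = 0.1351·C_{M0}·X = 0.1351×6.30×0.485 = 0.413 kmol/m³.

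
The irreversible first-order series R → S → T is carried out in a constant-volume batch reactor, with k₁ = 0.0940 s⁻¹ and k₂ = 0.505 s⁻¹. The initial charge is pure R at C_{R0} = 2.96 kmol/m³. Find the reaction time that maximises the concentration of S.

4.09 s

Setting dC_S/dt = 0 gives t_opt = ln(k₂/k₁)/(k₂−k₁).
= ln(0.505/0.0940)/(0.505−0.0940) = ln(5.372)/0.4110 = 1.681/0.4110 = 4.09 s.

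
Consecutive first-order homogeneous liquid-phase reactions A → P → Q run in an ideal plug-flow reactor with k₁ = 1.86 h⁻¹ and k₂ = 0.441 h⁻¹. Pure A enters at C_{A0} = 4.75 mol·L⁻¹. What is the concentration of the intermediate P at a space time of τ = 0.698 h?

Solving the coupled first-order balances gives C_P(τ) = [k₁/(k₂−k₁)]·C_{A0}·(e^(−k₁τ) − e^(−k₂τ)).
e^(−k₁τ) = e^(−1.86×0.698) = e^(−1.298) = 0.2730; e^(−k₂τ) = e^(−0.3078) = 0.7350.
C_P = 1.86×4.75/(0.441−1.86) × (0.2730−0.7350) = (-6.226)×(-0.4620) = 2.877 mol·L⁻¹.

2.88 mol·L⁻¹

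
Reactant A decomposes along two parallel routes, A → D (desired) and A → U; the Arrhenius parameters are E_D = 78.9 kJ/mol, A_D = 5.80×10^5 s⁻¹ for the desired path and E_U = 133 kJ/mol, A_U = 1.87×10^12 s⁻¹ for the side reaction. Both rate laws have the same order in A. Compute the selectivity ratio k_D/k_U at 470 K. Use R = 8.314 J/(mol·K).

0.319

With equal orders, S_{D/U} = k_D/k_U = (A_D/A_U)·exp[(E_U−E_D)/(RT)].
(E_U−E_D)/(RT) = (133−78.9)×10³/(8.314×470) = 54100/3908 = 13.84.
k_D/k_U = (5.80×10^5/1.87×10^12)·exp(13.84) = 3.102×10^-7 × 1.030×10^6 = 0.319.
Since E_D < E_U, lowering the temperature improves selectivity toward D.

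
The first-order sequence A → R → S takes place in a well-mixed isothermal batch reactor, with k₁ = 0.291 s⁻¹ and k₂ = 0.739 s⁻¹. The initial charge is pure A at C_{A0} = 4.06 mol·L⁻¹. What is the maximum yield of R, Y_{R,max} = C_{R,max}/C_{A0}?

0.215

At the optimum, C_{R,max}/C_{A0} = (k₁/k₂)^[k₂/(k₂−k₁)].
= (0.291/0.739)^(0.739/(0.739−0.291)) = (0.3938)^(1.650) = 0.2150.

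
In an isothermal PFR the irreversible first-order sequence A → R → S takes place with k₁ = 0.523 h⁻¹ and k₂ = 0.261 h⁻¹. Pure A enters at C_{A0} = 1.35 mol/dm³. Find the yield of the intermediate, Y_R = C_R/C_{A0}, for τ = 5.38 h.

Solving the coupled first-order balances gives C_R(τ) = [k₁/(k₂−k₁)]·C_{A0}·(e^(−k₁τ) − e^(−k₂τ)).
e^(−k₁τ) = e^(−0.523×5.38) = e^(−2.814) = 0.05998; e^(−k₂τ) = e^(−1.404) = 0.2456.
C_R = 0.523×1.35/(0.261−0.523) × (0.05998−0.2456) = (-2.695)×(-0.1856) = 0.5001 mol/dm³.
Y_R = C_R/C_{A0} = 0.5001/1.35 = 0.370.

0.370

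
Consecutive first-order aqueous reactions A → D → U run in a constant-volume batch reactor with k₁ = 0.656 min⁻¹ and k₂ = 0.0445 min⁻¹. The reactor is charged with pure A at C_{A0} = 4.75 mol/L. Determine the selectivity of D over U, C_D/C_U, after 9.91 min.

2.22

For first-order series with pure A initially, C_D(t) = k₁C_{A0}/(k₂−k₁)·(e^(−k₁t) − e^(−k₂t)).
e^(−k₁t) = e^(−0.656×9.91) = e^(−6.501) = 0.001502; e^(−k₂t) = e^(−0.4410) = 0.6434.
C_D = 0.656×4.75/(0.0445−0.656) × (0.001502−0.6434) = (-5.096)×(-0.6419) = 3.271 mol/L.
C_A = C_{A0}e^(−k₁t) = 0.007134 mol/L, so C_U = C_{A0}−C_A−C_D = 1.472 mol/L; C_D/C_U = 2.22.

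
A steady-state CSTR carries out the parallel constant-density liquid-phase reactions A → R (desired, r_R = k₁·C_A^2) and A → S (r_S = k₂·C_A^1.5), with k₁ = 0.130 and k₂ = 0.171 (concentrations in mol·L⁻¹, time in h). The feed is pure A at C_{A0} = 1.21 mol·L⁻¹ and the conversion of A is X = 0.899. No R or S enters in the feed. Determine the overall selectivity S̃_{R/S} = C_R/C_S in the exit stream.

Exit C_A = C_{A0}(1−X) = 1.21×0.101 = 0.1222 mol·L⁻¹.
A CSTR operates uniformly at the exit composition, giving r_R = 0.001942 and r_S = 0.007306 (each k·C_A^n at C_A = 0.1222).
Overall selectivity = C_R/C_S = r_Rτ/(r_Sτ) = r_R/r_S = 0.266.

0.266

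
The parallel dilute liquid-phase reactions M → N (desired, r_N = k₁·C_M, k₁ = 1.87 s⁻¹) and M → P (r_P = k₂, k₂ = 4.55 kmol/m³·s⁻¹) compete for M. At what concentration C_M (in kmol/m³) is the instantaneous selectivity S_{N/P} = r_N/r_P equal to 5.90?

S_{N/P} = (k₁/k₂)·C_M ⇒ C_M = S·k₂/k₁.
= 5.90×4.55/1.87 = 14.4 kmol/m³.

14.4 kmol/m³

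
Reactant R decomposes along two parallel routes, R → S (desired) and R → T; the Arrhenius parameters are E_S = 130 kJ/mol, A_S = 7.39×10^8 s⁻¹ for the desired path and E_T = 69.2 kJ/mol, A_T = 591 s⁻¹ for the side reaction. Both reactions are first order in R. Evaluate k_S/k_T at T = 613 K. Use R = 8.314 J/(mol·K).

8.24

With equal orders, S_{S/T} = k_S/k_T = (A_S/A_T)·exp[(E_T−E_S)/(RT)].
(E_T−E_S)/(RT) = (69.2−130)×10³/(8.314×613) = -60800/5096 = -11.93.
k_S/k_T = (7.39×10^8/591)·exp(-11.93) = 1.250×10^6 × 6.591×10^-6 = 8.24.
Since E_S > E_T, raising the temperature improves selectivity toward S.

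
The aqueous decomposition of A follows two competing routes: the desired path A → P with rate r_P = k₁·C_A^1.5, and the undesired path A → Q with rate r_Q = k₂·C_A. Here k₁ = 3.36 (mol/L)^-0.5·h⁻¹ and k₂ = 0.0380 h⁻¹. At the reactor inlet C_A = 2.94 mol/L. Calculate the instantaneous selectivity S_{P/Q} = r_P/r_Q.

152

S_{P/Q} = r_P/r_Q = (k₁·C_A^1.5)/(k₂·C_A) = (k₁/k₂)·C_A^0.5.
= (3.36×2.940^1.5) / (0.0380×2.940) = 16.94/0.1117 = 152.
Since the desired path is higher order in A, keeping C_A high (PFR or concentrated feed) favours P.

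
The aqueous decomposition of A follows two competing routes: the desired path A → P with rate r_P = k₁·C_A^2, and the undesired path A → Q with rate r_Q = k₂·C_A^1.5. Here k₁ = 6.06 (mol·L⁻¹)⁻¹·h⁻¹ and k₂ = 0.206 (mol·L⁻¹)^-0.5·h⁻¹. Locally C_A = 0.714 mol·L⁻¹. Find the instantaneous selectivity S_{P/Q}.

24.9

S_{P/Q} = r_P/r_Q = (k₁·C_A^2)/(k₂·C_A^1.5) = (k₁/k₂)·C_A^0.5.
= (6.06×0.7140^2) / (0.206×0.7140^1.5) = 3.089/0.1243 = 24.9.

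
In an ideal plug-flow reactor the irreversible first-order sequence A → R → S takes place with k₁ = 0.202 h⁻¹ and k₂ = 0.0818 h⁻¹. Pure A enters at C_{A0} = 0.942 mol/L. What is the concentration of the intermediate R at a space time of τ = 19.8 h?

For first-order series with pure A initially, C_R(τ) = k₁C_{A0}/(k₂−k₁)·(e^(−k₁τ) − e^(−k₂τ)).
e^(−k₁τ) = e^(−0.202×19.8) = e^(−4.000) = 0.01832; e^(−k₂τ) = e^(−1.620) = 0.1980.
C_R = 0.202×0.942/(0.0818−0.202) × (0.01832−0.1980) = (-1.583)×(-0.1796) = 0.2844 mol/L.

0.284 mol/L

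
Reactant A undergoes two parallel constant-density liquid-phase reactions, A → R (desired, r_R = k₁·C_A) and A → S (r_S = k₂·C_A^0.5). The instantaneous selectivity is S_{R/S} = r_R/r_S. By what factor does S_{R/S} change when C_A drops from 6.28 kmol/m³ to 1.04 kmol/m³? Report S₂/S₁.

S_{R/S} = (k₁/k₂)·C_A^0.5, so S₂/S₁ = (C_{A,2}/C_{A,1})^0.5.
= (1.04/6.28)^0.5 = (0.1656)^0.5 = 0.407.

0.407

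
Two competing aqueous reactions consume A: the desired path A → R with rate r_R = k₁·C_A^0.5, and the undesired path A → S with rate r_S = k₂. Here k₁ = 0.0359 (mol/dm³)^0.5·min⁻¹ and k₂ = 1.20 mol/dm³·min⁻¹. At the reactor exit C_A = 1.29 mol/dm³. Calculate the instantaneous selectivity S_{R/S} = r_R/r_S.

S_{R/S} = r_R/r_S = (k₁·C_A^0.5)/(k₂) = (k₁/k₂)·C_A^0.5.
= (0.0359×1.290^0.5) / (1.20) = 0.04077/1.200 = 0.0340.

0.0340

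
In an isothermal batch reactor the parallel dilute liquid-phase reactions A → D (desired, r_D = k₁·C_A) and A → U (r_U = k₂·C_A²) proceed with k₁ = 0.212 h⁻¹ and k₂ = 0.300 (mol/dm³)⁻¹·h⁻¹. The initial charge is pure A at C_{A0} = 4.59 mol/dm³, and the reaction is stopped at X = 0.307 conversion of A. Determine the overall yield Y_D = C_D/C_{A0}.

C_A = C_{A0}(1−X) = 3.181 mol/dm³.
Along a PFR/batch, dC_D/dC_A = −r_D/(r_D+r_U) = −k₁/(k₁+k₂·C_A).
Integrating from C_{A0} to C_A: C_D = (0.212/0.300)·ln[(0.212+0.300·4.59)/(0.212+0.300·3.18)] = 0.7067·ln(1.589/1.166) = 0.2186 mol/dm³.
Y_D = C_D/C_{A0} = 0.2186/4.59 = 0.0476.

0.0476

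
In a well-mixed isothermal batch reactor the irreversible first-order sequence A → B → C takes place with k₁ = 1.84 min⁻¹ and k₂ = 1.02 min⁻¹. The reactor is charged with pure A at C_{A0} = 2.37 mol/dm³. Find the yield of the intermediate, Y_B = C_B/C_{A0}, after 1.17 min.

0.420

For first-order series with pure A initially, C_B(t) = k₁C_{A0}/(k₂−k₁)·(e^(−k₁t) − e^(−k₂t)).
e^(−k₁t) = e^(−1.84×1.17) = e^(−2.153) = 0.1162; e^(−k₂t) = e^(−1.193) = 0.3032.
C_B = 1.84×2.37/(1.02−1.84) × (0.1162−0.3032) = (-5.318)×(-0.1870) = 0.9946 mol/dm³.
Y_B = C_B/C_{A0} = 0.9946/2.37 = 0.420.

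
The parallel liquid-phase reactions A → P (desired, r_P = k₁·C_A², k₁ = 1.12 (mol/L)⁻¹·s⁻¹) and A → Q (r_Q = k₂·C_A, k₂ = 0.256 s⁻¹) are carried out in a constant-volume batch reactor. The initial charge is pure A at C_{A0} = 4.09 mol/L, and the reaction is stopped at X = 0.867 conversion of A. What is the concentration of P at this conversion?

C_A = C_{A0}(1−X) = 0.5440 mol/L.
Along a PFR/batch, dC_Q/dC_A = −r_Q/(r_P+r_Q) = −k₂/(k₂+k₁·C_A).
Integrating from C_{A0} to C_A: C_Q = (0.256/1.12)·ln[(0.256+1.12·4.09)/(0.256+1.12·0.544)] = 0.2286·ln(4.837/0.8652) = 0.3934 mol/L.
Then C_P = (C_{A0}−C_A) − C_Q = 3.546 − 0.3934 = 3.153 mol/L.

3.15 mol/L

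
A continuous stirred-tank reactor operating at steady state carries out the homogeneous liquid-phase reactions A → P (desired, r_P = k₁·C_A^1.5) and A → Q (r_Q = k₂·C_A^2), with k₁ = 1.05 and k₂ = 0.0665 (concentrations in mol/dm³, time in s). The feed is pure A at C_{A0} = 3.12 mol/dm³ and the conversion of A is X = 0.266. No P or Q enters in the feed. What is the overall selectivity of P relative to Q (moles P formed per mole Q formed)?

10.4

Exit C_A = C_{A0}(1−X) = 3.12×0.734 = 2.290 mol/dm³.
In a CSTR the entire volume is at exit conditions, so r_P = 1.05×2.290^1.5 = 3.639 and r_Q = 0.0665×2.290^2 = 0.3488.
Overall selectivity = C_P/C_Q = r_Pτ/(r_Qτ) = r_P/r_Q = 10.4.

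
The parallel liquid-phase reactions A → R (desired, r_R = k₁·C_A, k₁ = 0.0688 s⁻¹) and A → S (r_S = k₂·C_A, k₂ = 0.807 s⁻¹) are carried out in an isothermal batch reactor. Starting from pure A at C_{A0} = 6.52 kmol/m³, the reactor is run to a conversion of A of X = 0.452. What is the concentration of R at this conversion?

C_A = C_{A0}(1−X) = 3.573 kmol/m³.
Both paths are first order in A, so the instantaneous fraction to R is constant: dC_R/d(−C_A) = k₁/(k₁+k₂) = 0.07856.
C_R = 0.07856·(C_{A0}−C_A) = 0.07856×2.947 = 0.232 kmol/m³.

0.232 kmol/m³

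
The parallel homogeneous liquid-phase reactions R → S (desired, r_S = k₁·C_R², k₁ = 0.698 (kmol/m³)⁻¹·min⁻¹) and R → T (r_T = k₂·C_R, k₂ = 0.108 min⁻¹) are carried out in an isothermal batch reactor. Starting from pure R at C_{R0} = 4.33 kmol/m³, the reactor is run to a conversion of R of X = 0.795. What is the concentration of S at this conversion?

3.22 kmol/m³

C_R = C_{R0}(1−X) = 0.8876 kmol/m³.
Along a PFR/batch, dC_T/dC_R = −r_T/(r_S+r_T) = −k₂/(k₂+k₁·C_R).
Integrating from C_{R0} to C_R: C_T = (0.108/0.698)·ln[(0.108+0.698·4.33)/(0.108+0.698·0.888)] = 0.1547·ln(3.130/0.7276) = 0.2258 kmol/m³.
Then C_S = (C_{R0}−C_R) − C_T = 3.442 − 0.2258 = 3.217 kmol/m³.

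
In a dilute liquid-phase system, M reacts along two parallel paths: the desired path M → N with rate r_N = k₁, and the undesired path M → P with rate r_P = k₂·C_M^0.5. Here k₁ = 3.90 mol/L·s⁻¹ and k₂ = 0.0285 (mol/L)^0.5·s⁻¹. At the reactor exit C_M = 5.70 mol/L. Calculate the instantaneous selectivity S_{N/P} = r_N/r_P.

57.3

S_{N/P} = r_N/r_P = (k₁)/(k₂·C_M^0.5) = (k₁/k₂)·C_M^-0.5.
= (3.90) / (0.0285×5.700^0.5) = 3.900/0.06804 = 57.3.
The undesired path is higher order in M, so low C_M (CSTR or dilute feed) favours N.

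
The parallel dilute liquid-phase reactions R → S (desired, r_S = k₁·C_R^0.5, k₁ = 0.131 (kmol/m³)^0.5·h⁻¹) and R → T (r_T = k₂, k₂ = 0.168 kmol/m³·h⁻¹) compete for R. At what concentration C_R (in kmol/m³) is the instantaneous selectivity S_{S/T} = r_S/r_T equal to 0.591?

S_{S/T} = (k₁/k₂)·C_R^0.5 ⇒ C_R = (S·k₂/k₁)^(2).
= (0.591×0.168/0.131)^(2) = (0.7579)^(2) = 0.574 kmol/m³.

0.574 kmol/m³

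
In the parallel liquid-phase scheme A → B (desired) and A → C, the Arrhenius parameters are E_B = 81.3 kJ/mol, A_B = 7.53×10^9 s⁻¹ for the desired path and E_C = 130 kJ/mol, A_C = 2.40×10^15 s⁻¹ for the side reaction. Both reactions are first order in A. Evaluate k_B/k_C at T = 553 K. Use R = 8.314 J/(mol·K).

Since both paths have the same order in A, the concentration cancels and S_{B/C} = k_B/k_C = (A_B/A_C)·exp[(E_C−E_B)/(RT)].
(E_C−E_B)/(RT) = (130−81.3)×10³/(8.314×553) = 48700/4598 = 10.59.
k_B/k_C = (7.53×10^9/2.40×10^15)·exp(10.59) = 3.138×10^-6 × 39830 = 0.125.

0.125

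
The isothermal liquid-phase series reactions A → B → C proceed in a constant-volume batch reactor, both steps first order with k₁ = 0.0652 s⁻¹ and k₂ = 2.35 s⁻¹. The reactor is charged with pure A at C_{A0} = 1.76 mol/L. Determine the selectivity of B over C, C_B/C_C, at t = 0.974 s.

The intermediate concentration in a first-order A→B→C sequence is C_B = k₁C_{A0}(e^(−k₁t) − e^(−k₂t))/(k₂−k₁).
e^(−k₁t) = e^(−0.0652×0.974) = e^(−0.06350) = 0.9385; e^(−k₂t) = e^(−2.289) = 0.1014.
C_B = 0.0652×1.76/(2.35−0.0652) × (0.9385−0.1014) = 0.05022×0.8371 = 0.04204 mol/L.
C_A = C_{A0}e^(−k₁t) = 1.652 mol/L, so C_C = C_{A0}−C_A−C_B = 0.06625 mol/L; C_B/C_C = 0.635.

0.635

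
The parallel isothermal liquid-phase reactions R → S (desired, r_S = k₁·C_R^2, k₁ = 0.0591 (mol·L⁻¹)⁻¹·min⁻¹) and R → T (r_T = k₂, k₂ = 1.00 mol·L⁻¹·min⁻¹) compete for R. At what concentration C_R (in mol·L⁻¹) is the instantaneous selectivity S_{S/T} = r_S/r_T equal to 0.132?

1.49 mol·L⁻¹

S_{S/T} = (k₁/k₂)·C_R^2 ⇒ C_R = (S·k₂/k₁)^(0.5).
= (0.132×1.00/0.0591)^(0.5) = (2.234)^(0.5) = 1.49 mol·L⁻¹.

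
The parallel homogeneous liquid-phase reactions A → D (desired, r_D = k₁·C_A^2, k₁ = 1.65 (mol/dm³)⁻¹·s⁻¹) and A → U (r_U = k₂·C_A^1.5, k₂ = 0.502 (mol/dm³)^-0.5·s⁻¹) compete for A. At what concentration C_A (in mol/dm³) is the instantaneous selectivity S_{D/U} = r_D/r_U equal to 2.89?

0.773 mol/dm³

S_{D/U} = (k₁/k₂)·C_A^0.5 ⇒ C_A = (S·k₂/k₁)^(2).
= (2.89×0.502/1.65)^(2) = (0.8793)^(2) = 0.773 mol/dm³.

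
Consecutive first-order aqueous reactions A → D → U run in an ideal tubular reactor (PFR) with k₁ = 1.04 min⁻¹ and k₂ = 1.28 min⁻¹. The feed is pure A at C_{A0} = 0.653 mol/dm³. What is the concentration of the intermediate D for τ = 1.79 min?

0.154 mol/dm³

For first-order series with pure A initially, C_D(τ) = k₁C_{A0}/(k₂−k₁)·(e^(−k₁τ) − e^(−k₂τ)).
e^(−k₁τ) = e^(−1.04×1.79) = e^(−1.862) = 0.1554; e^(−k₂τ) = e^(−2.291) = 0.1011.
C_D = 1.04×0.653/(1.28−1.04) × (0.1554−0.1011) = 2.830×0.05428 = 0.1536 mol/dm³.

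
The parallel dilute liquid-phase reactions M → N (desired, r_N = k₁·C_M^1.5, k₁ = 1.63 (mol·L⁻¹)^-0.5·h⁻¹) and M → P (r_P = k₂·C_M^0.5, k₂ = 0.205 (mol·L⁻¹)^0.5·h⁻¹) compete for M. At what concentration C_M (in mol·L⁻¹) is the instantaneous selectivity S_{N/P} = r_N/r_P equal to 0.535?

S_{N/P} = (k₁/k₂)·C_M ⇒ C_M = S·k₂/k₁.
= 0.535×0.205/1.63 = 0.0673 mol·L⁻¹.

0.0673 mol·L⁻¹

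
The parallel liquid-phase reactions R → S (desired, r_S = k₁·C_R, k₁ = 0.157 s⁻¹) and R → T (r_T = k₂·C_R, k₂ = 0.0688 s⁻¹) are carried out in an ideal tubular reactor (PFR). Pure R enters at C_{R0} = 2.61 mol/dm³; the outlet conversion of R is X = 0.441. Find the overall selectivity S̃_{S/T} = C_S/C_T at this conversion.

2.28

C_R = C_{R0}(1−X) = 1.459 mol/dm³.
Both paths are first order in R, so the instantaneous fraction to S is constant: dC_S/d(−C_R) = k₁/(k₁+k₂) = 0.6953.
C_S = 0.6953·(C_{R0}−C_R) = 0.6953×1.151 = 0.800 mol/dm³.
C_T = (C_{R0}−C_R)−C_S = 0.3507 mol/dm³; S̃_{S/T} = 0.8003/0.3507 = 2.28.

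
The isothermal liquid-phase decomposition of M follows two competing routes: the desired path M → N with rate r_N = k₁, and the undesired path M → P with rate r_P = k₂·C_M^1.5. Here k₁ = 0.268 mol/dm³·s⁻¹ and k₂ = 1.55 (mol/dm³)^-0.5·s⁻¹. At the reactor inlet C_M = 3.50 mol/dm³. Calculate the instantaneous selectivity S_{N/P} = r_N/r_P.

S_{N/P} = r_N/r_P = (k₁)/(k₂·C_M^1.5) = (k₁/k₂)·C_M^-1.5.
= (0.268) / (1.55×3.500^1.5) = 0.2680/10.15 = 0.0264.
The undesired path is higher order in M, so low C_M (CSTR or dilute feed) favours N.

0.0264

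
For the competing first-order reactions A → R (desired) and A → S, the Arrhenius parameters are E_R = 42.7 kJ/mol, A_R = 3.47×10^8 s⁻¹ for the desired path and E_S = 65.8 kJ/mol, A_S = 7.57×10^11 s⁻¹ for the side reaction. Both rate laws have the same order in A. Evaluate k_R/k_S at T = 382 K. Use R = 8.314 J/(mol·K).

With equal orders, S_{R/S} = k_R/k_S = (A_R/A_S)·exp[(E_S−E_R)/(RT)].
(E_S−E_R)/(RT) = (65.8−42.7)×10³/(8.314×382) = 23100/3176 = 7.273.
k_R/k_S = (3.47×10^8/7.57×10^11)·exp(7.273) = 4.584×10^-4 × 1441 = 0.661.

0.661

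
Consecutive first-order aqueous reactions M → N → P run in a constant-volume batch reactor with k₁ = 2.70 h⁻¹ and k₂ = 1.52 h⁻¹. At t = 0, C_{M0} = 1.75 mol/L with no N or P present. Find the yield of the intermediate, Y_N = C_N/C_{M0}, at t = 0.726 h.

0.437

For first-order series with pure M initially, C_N(t) = k₁C_{M0}/(k₂−k₁)·(e^(−k₁t) − e^(−k₂t)).
e^(−k₁t) = e^(−2.70×0.726) = e^(−1.960) = 0.1408; e^(−k₂t) = e^(−1.104) = 0.3317.
C_N = 2.70×1.75/(1.52−2.70) × (0.1408−0.3317) = (-4.004)×(-0.1909) = 0.7643 mol/L.
Y_N = C_N/C_{M0} = 0.7643/1.75 = 0.437.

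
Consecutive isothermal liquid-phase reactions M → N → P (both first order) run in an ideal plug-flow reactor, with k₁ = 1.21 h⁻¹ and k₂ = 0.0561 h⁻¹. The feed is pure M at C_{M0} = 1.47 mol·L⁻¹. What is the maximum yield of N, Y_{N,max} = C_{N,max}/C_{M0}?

0.861

Evaluating C_N at τ_opt = ln(k₂/k₁)/(k₂−k₁) gives C_{N,max}/C_{M0} = (k₁/k₂)^[k₂/(k₂−k₁)].
= (1.21/0.0561)^(0.0561/(0.0561−1.21)) = (21.57)^(-0.04862) = 0.8613.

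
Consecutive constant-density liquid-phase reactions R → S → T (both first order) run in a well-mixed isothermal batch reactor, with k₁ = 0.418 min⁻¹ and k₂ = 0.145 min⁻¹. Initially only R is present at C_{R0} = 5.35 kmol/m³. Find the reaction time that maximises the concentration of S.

3.88 min

Setting dC_S/dt = 0 gives t_opt = ln(k₂/k₁)/(k₂−k₁).
= ln(0.145/0.418)/(0.145−0.418) = ln(0.3469)/-0.2730 = -1.059/-0.2730 = 3.88 min.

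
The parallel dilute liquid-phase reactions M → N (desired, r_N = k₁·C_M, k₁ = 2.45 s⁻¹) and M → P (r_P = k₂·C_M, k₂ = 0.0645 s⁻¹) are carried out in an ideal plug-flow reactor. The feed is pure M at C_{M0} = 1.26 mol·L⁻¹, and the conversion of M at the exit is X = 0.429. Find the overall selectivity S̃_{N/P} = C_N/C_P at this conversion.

C_M = C_{M0}(1−X) = 0.7195 mol·L⁻¹.
Both paths are first order in M, so the instantaneous fraction to N is constant: dC_N/d(−C_M) = k₁/(k₁+k₂) = 0.9743.
C_N = 0.9743·(C_{M0}−C_M) = 0.9743×0.5405 = 0.527 mol·L⁻¹.
C_P = (C_{M0}−C_M)−C_N = 0.01387 mol·L⁻¹; S̃_{N/P} = 0.5267/0.01387 = 38.0.

38.0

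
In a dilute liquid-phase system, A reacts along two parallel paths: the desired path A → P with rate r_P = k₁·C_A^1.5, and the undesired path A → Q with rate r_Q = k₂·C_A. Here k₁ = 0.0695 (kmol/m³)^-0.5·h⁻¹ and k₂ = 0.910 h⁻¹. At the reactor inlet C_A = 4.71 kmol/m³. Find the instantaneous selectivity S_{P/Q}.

0.166

S_{P/Q} = r_P/r_Q = (k₁·C_A^1.5)/(k₂·C_A) = (k₁/k₂)·C_A^0.5.
= (0.0695×4.710^1.5) / (0.910×4.710) = 0.7104/4.286 = 0.166.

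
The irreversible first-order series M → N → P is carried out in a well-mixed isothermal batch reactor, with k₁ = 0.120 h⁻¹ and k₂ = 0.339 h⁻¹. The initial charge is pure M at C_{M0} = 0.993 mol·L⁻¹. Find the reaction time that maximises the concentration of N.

For first-order series the maximum of C_N occurs at t_opt = ln(k₂/k₁)/(k₂−k₁).
= ln(0.339/0.120)/(0.339−0.120) = ln(2.825)/0.2190 = 1.039/0.2190 = 4.74 h.

4.74 h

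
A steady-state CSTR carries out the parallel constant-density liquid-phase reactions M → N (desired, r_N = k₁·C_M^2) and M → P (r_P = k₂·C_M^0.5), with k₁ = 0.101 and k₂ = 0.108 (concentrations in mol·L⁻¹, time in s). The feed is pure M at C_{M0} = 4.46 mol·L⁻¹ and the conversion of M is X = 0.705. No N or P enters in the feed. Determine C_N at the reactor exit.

Exit C_M = C_{M0}(1−X) = 4.46×0.295 = 1.316 mol·L⁻¹.
In a CSTR the entire volume is at exit conditions, so r_N = 0.101×1.316^2 = 0.1748 and r_P = 0.108×1.316^0.5 = 0.1239.
Fraction of consumed M going to N: r_N/(r_N+r_P) = 0.5853.
C_N = 0.5853·C_{M0}·X = 0.5853×4.46×0.705 = 1.84 mol·L⁻¹.

1.84 mol·L⁻¹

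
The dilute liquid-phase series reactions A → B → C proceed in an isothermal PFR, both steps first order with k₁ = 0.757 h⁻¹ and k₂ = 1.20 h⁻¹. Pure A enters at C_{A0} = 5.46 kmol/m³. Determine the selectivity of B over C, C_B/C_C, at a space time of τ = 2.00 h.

0.395

Solving the coupled first-order balances gives C_B(τ) = [k₁/(k₂−k₁)]·C_{A0}·(e^(−k₁τ) − e^(−k₂τ)).
e^(−k₁τ) = e^(−0.757×2.00) = e^(−1.514) = 0.2200; e^(−k₂τ) = e^(−2.400) = 0.09072.
C_B = 0.757×5.46/(1.20−0.757) × (0.2200−0.09072) = 9.330×0.1293 = 1.206 kmol/m³.
C_A = C_{A0}e^(−k₁τ) = 1.201 kmol/m³, so C_C = C_{A0}−C_A−C_B = 3.052 kmol/m³; C_B/C_C = 0.395.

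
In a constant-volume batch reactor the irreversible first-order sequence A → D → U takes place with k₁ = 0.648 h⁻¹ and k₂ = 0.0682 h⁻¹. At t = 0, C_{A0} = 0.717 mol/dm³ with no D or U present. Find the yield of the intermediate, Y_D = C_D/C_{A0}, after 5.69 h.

0.730

The intermediate concentration in a first-order A→B→C sequence is C_D = k₁C_{A0}(e^(−k₁t) − e^(−k₂t))/(k₂−k₁).
e^(−k₁t) = e^(−0.648×5.69) = e^(−3.687) = 0.02504; e^(−k₂t) = e^(−0.3881) = 0.6784.
C_D = 0.648×0.717/(0.0682−0.648) × (0.02504−0.6784) = (-0.8013)×(-0.6533) = 0.5235 mol/dm³.
Y_D = C_D/C_{A0} = 0.5235/0.717 = 0.730.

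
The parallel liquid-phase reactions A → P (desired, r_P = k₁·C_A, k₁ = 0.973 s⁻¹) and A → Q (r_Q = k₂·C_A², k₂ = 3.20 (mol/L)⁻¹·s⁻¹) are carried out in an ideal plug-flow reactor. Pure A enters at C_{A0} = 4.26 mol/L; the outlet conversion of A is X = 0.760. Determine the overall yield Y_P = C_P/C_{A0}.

0.0882

C_A = C_{A0}(1−X) = 1.022 mol/L.
Along a PFR/batch, dC_P/dC_A = −r_P/(r_P+r_Q) = −k₁/(k₁+k₂·C_A).
Integrating from C_{A0} to C_A: C_P = (0.973/3.20)·ln[(0.973+3.20·4.26)/(0.973+3.20·1.02)] = 0.3041·ln(14.61/4.245) = 0.3757 mol/L.
Y_P = C_P/C_{A0} = 0.3757/4.26 = 0.0882.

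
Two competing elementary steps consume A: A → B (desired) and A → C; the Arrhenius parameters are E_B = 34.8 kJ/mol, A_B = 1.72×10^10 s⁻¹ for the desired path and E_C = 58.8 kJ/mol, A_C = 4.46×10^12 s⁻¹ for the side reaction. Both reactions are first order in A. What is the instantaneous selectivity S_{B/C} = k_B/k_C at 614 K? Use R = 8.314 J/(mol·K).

Since both paths have the same order in A, the concentration cancels and S_{B/C} = k_B/k_C = (A_B/A_C)·exp[(E_C−E_B)/(RT)].
(E_C−E_B)/(RT) = (58.8−34.8)×10³/(8.314×614) = 24000/5105 = 4.701.
k_B/k_C = (1.72×10^10/4.46×10^12)·exp(4.701) = 0.003857 × 110.1 = 0.425.

0.425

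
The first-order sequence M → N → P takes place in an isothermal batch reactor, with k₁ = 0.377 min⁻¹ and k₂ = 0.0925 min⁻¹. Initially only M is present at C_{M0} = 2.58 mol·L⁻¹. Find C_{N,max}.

1.63 mol·L⁻¹

For a first-order series the maximum intermediate yield is C_{N,max}/C_{M0} = (k₁/k₂)^[k₂/(k₂−k₁)].
= (0.377/0.0925)^(0.0925/(0.0925−0.377)) = (4.076)^(-0.3251) = 0.6333.
C_{N,max} = 0.6333×2.58 = 1.63 mol·L⁻¹.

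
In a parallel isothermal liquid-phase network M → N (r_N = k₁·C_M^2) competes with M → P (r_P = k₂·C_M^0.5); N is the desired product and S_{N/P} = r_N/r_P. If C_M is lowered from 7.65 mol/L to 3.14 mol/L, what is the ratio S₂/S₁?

S_{N/P} = (k₁/k₂)·C_M^1.5, so S₂/S₁ = (C_{M,2}/C_{M,1})^1.5.
= (3.14/7.65)^1.5 = (0.4105)^1.5 = 0.263.
Selectivity toward N falls as C_M falls — high-concentration operation is favoured.

0.263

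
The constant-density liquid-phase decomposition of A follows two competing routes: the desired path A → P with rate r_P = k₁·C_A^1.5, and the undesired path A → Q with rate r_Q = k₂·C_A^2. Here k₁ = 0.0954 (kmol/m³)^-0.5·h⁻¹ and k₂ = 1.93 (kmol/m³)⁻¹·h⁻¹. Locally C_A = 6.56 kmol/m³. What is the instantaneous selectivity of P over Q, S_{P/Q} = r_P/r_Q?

0.0193

S_{P/Q} = r_P/r_Q = (k₁·C_A^1.5)/(k₂·C_A^2) = (k₁/k₂)·C_A^-0.5.
= (0.0954×6.560^1.5) / (1.93×6.560^2) = 1.603/83.05 = 0.0193.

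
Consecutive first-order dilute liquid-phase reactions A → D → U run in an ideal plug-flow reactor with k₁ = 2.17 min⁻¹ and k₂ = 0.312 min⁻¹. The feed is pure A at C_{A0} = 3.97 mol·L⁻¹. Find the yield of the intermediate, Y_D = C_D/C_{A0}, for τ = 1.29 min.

0.710

The intermediate concentration in a first-order A→B→C sequence is C_D = k₁C_{A0}(e^(−k₁τ) − e^(−k₂τ))/(k₂−k₁).
e^(−k₁τ) = e^(−2.17×1.29) = e^(−2.799) = 0.06085; e^(−k₂τ) = e^(−0.4025) = 0.6687.
C_D = 2.17×3.97/(0.312−2.17) × (0.06085−0.6687) = (-4.637)×(-0.6078) = 2.818 mol·L⁻¹.
Y_D = C_D/C_{A0} = 2.818/3.97 = 0.710.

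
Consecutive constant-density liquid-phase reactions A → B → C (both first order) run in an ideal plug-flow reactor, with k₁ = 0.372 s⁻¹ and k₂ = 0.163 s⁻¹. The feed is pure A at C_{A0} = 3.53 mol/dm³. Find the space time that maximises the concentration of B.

3.95 s

Setting dC_B/dτ = 0 gives τ_opt = ln(k₂/k₁)/(k₂−k₁).
= ln(0.163/0.372)/(0.163−0.372) = ln(0.4382)/-0.2090 = -0.8251/-0.2090 = 3.95 s.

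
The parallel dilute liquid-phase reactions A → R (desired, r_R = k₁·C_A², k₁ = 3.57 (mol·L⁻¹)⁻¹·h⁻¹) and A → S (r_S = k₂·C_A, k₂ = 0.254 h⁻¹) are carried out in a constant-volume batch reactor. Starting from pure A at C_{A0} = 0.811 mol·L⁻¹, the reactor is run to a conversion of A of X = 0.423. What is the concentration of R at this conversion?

0.308 mol·L⁻¹

C_A = C_{A0}(1−X) = 0.4679 mol·L⁻¹.
Along a PFR/batch, dC_S/dC_A = −r_S/(r_R+r_S) = −k₂/(k₂+k₁·C_A).
Integrating from C_{A0} to C_A: C_S = (0.254/3.57)·ln[(0.254+3.57·0.811)/(0.254+3.57·0.468)] = 0.07115·ln(3.149/1.925) = 0.03504 mol·L⁻¹.
Then C_R = (C_{A0}−C_A) − C_S = 0.3431 − 0.03504 = 0.3080 mol·L⁻¹.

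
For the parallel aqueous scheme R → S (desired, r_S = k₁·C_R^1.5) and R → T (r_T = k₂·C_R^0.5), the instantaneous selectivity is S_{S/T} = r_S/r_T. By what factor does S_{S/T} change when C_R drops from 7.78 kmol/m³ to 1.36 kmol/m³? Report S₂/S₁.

0.175

S_{S/T} = (k₁/k₂)·C_R, so S₂/S₁ = (C_{R,2}/C_{R,1}).
= 1.36/7.78 = 0.175.
Selectivity toward S falls as C_R falls — high-concentration operation is favoured.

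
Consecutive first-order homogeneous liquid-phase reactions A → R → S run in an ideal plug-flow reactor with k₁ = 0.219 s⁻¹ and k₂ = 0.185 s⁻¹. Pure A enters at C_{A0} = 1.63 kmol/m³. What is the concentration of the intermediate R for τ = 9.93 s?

Solving the coupled first-order balances gives C_R(τ) = [k₁/(k₂−k₁)]·C_{A0}·(e^(−k₁τ) − e^(−k₂τ)).
e^(−k₁τ) = e^(−0.219×9.93) = e^(−2.175) = 0.1136; e^(−k₂τ) = e^(−1.837) = 0.1593.
C_R = 0.219×1.63/(0.185−0.219) × (0.1136−0.1593) = (-10.50)×(-0.04564) = 0.4792 kmol/m³.

0.479 kmol/m³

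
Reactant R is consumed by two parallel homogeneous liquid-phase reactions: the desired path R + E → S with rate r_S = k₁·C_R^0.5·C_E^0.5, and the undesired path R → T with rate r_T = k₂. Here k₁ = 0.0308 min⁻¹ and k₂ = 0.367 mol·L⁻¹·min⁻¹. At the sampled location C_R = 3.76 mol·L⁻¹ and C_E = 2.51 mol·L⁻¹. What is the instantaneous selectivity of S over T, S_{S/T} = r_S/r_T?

0.258

S_{S/T} = r_S/r_T = (k₁·C_R^0.5·C_E^0.5)/(k₂) = (k₁/k₂)·C_R^0.5·C_E^0.5.
= (0.0308×3.760^0.5×2.510^0.5) / (0.367) = 0.09462/0.3670 = 0.258.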